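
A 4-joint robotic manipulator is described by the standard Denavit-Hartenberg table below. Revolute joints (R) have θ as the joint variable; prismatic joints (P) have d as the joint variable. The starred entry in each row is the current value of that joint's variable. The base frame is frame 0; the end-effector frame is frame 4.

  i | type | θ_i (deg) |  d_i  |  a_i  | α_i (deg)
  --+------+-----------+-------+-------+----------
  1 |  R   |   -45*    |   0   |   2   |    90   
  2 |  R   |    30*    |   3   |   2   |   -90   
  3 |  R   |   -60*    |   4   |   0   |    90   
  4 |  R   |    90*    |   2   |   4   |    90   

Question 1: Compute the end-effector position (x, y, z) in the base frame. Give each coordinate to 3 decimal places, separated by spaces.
after link 1: o_1 = (1.4142, -1.4142, 0.0000)
after link 2: o_2 = (0.5176, -4.7603, 1.0000)
after link 3: o_3 = (-0.8966, -3.3461, 4.4641)
after link 4: o_4 = (-4.0786, -1.5783, 7.0622)

-4.079 -1.578 7.062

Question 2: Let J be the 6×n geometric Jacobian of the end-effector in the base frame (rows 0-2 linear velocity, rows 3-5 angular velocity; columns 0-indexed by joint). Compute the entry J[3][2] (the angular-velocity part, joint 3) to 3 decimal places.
axis z_2 = (-0.3536,0.3536,0.8660); lever o_n−o_2 = (-4.5962,3.1820,6.0622)
cross product → J_v[:, 2] = (-0.6124,-1.8371,0.5000)
J_ω[:, 2] = z_2
entry J[3][2] = -0.3536

-0.354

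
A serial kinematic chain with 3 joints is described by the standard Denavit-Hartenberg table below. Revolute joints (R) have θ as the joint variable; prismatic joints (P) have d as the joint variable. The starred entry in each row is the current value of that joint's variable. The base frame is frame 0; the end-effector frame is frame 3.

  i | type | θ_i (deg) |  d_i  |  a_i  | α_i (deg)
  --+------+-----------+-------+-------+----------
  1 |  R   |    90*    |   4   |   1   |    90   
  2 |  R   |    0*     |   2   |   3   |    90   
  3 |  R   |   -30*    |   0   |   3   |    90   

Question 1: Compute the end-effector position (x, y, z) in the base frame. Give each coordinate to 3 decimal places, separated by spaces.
0.500 6.598 4.000

after link 1: o_1 = (0.0000, 1.0000, 4.0000)
after link 2: o_2 = (2.0000, 4.0000, 4.0000)
after link 3: o_3 = (0.5000, 6.5981, 4.0000)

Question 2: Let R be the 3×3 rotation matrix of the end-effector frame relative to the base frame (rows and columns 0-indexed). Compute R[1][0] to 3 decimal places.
0.866

End-effector x-axis (col 0 of R) = (-0.5000,0.8660,-0.0000)
R[1][0] = 0.8660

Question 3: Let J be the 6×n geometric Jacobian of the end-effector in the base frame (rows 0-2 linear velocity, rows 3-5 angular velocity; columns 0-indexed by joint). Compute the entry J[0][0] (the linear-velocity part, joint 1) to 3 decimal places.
-6.598

axis z_0 = ẑ; lever o_n−o_0 = (0.5000,6.5981,4.0000)
cross product → J_v[:, 0] = (-6.5981,0.5000,0.0000)
J_ω[:, 0] = z_0
entry J[0][0] = -6.5981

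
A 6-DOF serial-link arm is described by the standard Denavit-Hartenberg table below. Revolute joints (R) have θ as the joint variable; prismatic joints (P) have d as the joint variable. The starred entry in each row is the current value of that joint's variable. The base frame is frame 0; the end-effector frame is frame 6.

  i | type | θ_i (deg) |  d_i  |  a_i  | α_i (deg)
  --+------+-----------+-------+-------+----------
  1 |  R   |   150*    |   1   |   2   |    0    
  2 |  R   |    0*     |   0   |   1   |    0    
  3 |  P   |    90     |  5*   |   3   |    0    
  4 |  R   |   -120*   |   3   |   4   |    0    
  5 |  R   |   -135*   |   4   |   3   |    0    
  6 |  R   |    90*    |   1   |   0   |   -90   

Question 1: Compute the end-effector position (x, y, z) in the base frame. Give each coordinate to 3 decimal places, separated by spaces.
-3.200 1.590 14.000

after link 1: o_1 = (-1.7321, 1.0000, 1.0000)
after link 2: o_2 = (-2.5981, 1.5000, 1.0000)
after link 3: o_3 = (-4.0981, -1.0981, 6.0000)
after link 4: o_4 = (-6.0981, 2.3660, 9.0000)
after link 5: o_5 = (-3.2003, 1.5896, 13.0000)
after link 6: o_6 = (-3.2003, 1.5896, 14.0000)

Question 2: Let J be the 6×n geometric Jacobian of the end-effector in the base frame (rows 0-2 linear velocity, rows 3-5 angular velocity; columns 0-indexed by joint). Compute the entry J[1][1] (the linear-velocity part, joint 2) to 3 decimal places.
axis z_1 = (0.0000,0.0000,1.0000); lever o_n−o_1 = (-1.4682,0.5896,13.0000)
cross product → J_v[:, 1] = (-0.5896,-1.4682,0.0000)
J_ω[:, 1] = z_1
entry J[1][1] = -1.4682

-1.468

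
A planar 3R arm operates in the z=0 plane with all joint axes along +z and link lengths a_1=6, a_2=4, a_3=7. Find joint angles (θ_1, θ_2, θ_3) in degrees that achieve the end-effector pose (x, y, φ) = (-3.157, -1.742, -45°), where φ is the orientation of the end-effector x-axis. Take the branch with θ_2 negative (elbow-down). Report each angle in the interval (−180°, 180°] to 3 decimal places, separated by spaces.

-178.179 -59.988 -166.833

wrist centre = target − a_3·(cos φ, sin φ) = (-8.1067, 3.2077)
cos θ_2 = (76.0090−6²−4²)/(2·6·4) = 0.5002; θ_2 = -59.9876° (elbow-down)
β = atan2(3.2077,-8.1067) = 158.4119°; ψ = atan2(-3.4637,8.0007) = -23.4087°
θ_1 = β − ψ = 181.8205°
θ_3 = φ − θ_1 − θ_2 = -166.8329° (wrapped to (-180°,180°])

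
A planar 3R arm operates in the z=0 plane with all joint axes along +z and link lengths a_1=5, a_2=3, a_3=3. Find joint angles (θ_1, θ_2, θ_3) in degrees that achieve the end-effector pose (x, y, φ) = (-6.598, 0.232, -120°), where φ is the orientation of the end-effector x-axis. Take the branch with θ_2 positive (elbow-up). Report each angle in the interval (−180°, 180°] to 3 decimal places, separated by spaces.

120.000 90.002 29.998

wrist centre = target − a_3·(cos φ, sin φ) = (-5.0980, 2.8301)
cos θ_2 = (33.9989−5²−3²)/(2·5·3) = -0.0000; θ_2 = 90.0020° (elbow-up)
β = atan2(2.8301,-5.0980) = 150.9638°; ψ = atan2(3.0000,4.9999) = 30.9643°
θ_1 = β − ψ = 119.9995°
θ_3 = φ − θ_1 − θ_2 = 29.9984° (wrapped to (-180°,180°])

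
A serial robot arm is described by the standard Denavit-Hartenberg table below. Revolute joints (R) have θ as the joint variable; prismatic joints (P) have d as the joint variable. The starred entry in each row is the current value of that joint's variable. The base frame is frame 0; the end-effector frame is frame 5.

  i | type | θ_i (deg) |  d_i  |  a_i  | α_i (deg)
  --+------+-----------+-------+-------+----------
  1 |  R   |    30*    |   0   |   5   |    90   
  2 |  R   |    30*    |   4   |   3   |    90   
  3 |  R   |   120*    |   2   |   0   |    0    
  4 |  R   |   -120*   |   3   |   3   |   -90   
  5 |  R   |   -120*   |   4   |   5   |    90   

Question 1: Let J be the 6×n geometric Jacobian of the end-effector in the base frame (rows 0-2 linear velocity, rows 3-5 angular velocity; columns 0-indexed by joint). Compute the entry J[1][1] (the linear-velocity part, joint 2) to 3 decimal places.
axis z_1 = (0.5000,-0.8660,0.0000); lever o_n−o_1 = (10.6651,-3.0801,-6.3301)
cross product → J_v[:, 1] = (5.4821,3.1651,7.6962)
J_ω[:, 1] = z_1
entry J[1][1] = 3.1651

3.165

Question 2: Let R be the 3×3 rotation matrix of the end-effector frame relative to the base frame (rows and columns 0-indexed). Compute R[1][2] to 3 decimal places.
End-effector z-axis (col 2 of R) = (-0.8660,-0.5000,-0.0000)
R[1][2] = -0.5000

-0.500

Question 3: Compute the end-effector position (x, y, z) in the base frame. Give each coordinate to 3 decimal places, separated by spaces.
14.995 -0.580 -6.330

after link 1: o_1 = (4.3301, 2.5000, 0.0000)
after link 2: o_2 = (8.5801, 0.3349, 1.5000)
after link 3: o_3 = (9.4462, 0.8349, -0.2321)
after link 4: o_4 = (12.9952, 2.8840, -1.3301)
after link 5: o_5 = (14.9952, -0.5801, -6.3301)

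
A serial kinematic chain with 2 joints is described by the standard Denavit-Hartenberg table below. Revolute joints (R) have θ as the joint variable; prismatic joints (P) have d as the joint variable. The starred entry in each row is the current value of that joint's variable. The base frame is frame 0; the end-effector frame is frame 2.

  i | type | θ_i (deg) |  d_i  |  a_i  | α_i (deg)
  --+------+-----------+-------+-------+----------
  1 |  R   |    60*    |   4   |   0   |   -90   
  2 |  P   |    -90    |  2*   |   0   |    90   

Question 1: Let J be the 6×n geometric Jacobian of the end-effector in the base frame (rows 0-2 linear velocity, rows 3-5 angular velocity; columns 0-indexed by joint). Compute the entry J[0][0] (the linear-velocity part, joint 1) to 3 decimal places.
-1.000

axis z_0 = ẑ; lever o_n−o_0 = (-1.7321,1.0000,4.0000)
cross product → J_v[:, 0] = (-1.0000,-1.7321,0.0000)
J_ω[:, 0] = z_0
entry J[0][0] = -1.0000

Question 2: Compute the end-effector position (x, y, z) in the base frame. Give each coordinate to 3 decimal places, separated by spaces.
after link 1: o_1 = (0.0000, 0.0000, 4.0000)
after link 2: o_2 = (-1.7321, 1.0000, 4.0000)

-1.732 1.000 4.000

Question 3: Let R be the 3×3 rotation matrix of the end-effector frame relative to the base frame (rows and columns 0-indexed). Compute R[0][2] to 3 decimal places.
-0.500

End-effector z-axis (col 2 of R) = (-0.5000,-0.8660,0.0000)
R[0][2] = -0.5000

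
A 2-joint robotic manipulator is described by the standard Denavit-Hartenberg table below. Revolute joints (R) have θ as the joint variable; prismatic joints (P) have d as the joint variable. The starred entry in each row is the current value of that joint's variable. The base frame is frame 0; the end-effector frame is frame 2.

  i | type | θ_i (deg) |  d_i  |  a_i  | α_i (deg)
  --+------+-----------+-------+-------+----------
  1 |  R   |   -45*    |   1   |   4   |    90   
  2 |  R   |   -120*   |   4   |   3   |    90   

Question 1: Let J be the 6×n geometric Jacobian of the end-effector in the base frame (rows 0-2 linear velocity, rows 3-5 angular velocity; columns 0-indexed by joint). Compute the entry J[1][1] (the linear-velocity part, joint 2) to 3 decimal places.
axis z_1 = (-0.7071,-0.7071,0.0000); lever o_n−o_1 = (-3.8891,-1.7678,-2.5981)
cross product → J_v[:, 1] = (1.8371,-1.8371,-1.5000)
J_ω[:, 1] = z_1
entry J[1][1] = -1.8371

-1.837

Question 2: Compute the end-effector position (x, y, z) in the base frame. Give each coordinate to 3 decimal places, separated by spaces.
after link 1: o_1 = (2.8284, -2.8284, 1.0000)
after link 2: o_2 = (-1.0607, -4.5962, -1.5981)

-1.061 -4.596 -1.598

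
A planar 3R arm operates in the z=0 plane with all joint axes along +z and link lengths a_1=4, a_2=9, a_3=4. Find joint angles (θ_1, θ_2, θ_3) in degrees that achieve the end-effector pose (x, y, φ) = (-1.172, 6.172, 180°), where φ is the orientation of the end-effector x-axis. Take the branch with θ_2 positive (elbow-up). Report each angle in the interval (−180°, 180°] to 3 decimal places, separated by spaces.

wrist centre = target − a_3·(cos φ, sin φ) = (2.8280, 6.1720)
cos θ_2 = (46.0912−4²−9²)/(2·4·9) = -0.7071; θ_2 = 134.9968° (elbow-up)
β = atan2(6.1720,2.8280) = 65.3828°; ψ = atan2(6.3643,-2.3636) = 110.3742°
θ_1 = β − ψ = -44.9913°
θ_3 = φ − θ_1 − θ_2 = 89.9946° (wrapped to (-180°,180°])

-44.991 134.997 89.995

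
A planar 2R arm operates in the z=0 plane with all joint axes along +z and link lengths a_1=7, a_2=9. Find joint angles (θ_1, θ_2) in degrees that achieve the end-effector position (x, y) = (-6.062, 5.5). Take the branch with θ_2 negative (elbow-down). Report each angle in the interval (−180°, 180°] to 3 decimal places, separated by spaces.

cos θ_2 = (66.9978−7²−9²)/(2·7·9) = -0.5000; θ_2 = -120.0011° (elbow-down)
β = atan2(5.5000,-6.0620) = 137.7828°; ψ = atan2(-7.7941,2.4998) = -72.2172°
θ_1 = β − ψ = 210.0000°

-150.000 -120.001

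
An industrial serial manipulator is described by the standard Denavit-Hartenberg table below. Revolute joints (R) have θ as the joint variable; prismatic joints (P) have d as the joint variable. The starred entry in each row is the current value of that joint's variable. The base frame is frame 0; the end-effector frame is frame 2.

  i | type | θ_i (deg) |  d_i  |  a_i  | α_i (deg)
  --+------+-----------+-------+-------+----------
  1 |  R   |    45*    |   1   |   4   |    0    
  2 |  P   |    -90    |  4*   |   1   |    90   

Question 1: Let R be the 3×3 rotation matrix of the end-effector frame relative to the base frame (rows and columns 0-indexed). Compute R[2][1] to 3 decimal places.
End-effector y-axis (col 1 of R) = (0.0000,0.0000,1.0000)
R[2][1] = 1.0000

1.000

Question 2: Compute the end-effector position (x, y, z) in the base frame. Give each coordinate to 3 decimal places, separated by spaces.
3.536 2.121 5.000

after link 1: o_1 = (2.8284, 2.8284, 1.0000)
after link 2: o_2 = (3.5355, 2.1213, 5.0000)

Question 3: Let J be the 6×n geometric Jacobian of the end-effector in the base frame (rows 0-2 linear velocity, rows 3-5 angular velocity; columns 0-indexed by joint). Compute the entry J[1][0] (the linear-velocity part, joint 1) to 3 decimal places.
3.536

axis z_0 = ẑ; lever o_n−o_0 = (3.5355,2.1213,5.0000)
cross product → J_v[:, 0] = (-2.1213,3.5355,0.0000)
J_ω[:, 0] = z_0
entry J[1][0] = 3.5355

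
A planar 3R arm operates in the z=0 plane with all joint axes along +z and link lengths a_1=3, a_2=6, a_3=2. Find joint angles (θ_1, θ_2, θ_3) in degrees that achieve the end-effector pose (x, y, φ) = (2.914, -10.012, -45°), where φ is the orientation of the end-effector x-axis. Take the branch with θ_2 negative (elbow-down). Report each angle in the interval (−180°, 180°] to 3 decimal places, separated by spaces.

-59.989 -30.018 45.007

wrist centre = target − a_3·(cos φ, sin φ) = (1.4998, -8.5978)
cos θ_2 = (76.1713−3²−6²)/(2·3·6) = 0.8659; θ_2 = -30.0179° (elbow-down)
β = atan2(-8.5978,1.4998) = -80.1050°; ψ = atan2(-3.0016,8.1952) = -20.1160°
θ_1 = β − ψ = -59.9889°
θ_3 = φ − θ_1 − θ_2 = 45.0068° (wrapped to (-180°,180°])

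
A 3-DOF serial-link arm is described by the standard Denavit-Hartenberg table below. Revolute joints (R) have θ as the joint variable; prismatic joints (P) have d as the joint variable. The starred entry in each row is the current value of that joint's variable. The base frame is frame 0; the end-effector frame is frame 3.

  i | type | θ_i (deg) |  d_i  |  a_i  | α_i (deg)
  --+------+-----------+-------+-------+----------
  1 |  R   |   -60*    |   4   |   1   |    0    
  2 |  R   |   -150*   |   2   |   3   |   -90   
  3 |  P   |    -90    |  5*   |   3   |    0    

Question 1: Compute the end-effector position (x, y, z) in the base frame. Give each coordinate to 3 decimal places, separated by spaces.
after link 1: o_1 = (0.5000, -0.8660, 4.0000)
after link 2: o_2 = (-2.0981, 0.6340, 6.0000)
after link 3: o_3 = (-4.5981, -3.6962, 9.0000)

-4.598 -3.696 9.000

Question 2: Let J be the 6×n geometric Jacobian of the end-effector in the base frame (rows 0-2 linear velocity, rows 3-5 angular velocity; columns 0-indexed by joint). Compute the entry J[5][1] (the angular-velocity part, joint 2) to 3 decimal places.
axis z_1 = (0.0000,0.0000,1.0000); lever o_n−o_1 = (-5.0981,-2.8301,5.0000)
cross product → J_v[:, 1] = (2.8301,-5.0981,0.0000)
J_ω[:, 1] = z_1
entry J[5][1] = 1.0000

1.000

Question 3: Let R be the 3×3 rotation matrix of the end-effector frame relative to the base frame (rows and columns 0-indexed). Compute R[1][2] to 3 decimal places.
-0.866

End-effector z-axis (col 2 of R) = (-0.5000,-0.8660,0.0000)
R[1][2] = -0.8660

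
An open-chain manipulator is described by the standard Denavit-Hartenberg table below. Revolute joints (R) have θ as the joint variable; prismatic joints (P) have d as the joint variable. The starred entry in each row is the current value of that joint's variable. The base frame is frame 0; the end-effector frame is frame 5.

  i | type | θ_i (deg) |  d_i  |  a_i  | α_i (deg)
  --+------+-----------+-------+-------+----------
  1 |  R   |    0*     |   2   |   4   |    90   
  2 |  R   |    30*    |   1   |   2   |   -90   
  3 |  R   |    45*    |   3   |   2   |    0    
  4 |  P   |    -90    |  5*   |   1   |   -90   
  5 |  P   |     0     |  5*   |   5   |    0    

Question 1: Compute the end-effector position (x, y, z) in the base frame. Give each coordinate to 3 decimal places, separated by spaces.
after link 1: o_1 = (4.0000, 0.0000, 2.0000)
after link 2: o_2 = (5.7321, -1.0000, 3.0000)
after link 3: o_3 = (5.4568, 0.4142, 6.3052)
after link 4: o_4 = (3.5692, -0.2929, 10.9889)
after link 5: o_5 = (9.6929, -0.2929, 14.5244)

9.693 -0.293 14.524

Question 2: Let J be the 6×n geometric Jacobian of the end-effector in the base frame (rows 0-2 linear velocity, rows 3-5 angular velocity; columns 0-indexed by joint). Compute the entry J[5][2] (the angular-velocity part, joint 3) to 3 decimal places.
axis z_2 = (-0.5000,-0.0000,0.8660); lever o_n−o_2 = (3.9608,0.7071,11.5244)
cross product → J_v[:, 2] = (-0.6124,9.1924,-0.3536)
J_ω[:, 2] = z_2
entry J[5][2] = 0.8660

0.866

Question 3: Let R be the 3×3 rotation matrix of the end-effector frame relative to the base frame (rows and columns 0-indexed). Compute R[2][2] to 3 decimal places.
End-effector z-axis (col 2 of R) = (0.6124,0.7071,0.3536)
R[2][2] = 0.3536

0.354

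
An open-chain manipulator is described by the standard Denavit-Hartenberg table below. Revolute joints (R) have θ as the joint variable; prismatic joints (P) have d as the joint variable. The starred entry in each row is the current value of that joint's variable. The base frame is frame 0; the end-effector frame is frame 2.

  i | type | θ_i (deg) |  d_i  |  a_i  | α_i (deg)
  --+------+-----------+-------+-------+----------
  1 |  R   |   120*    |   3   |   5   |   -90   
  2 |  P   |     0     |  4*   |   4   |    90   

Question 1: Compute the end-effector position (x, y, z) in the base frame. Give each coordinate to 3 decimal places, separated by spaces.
-7.964 5.794 3.000

after link 1: o_1 = (-2.5000, 4.3301, 3.0000)
after link 2: o_2 = (-7.9641, 5.7942, 3.0000)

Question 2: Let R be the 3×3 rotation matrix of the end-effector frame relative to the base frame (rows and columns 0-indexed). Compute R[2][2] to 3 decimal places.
End-effector z-axis (col 2 of R) = (0.0000,0.0000,1.0000)
R[2][2] = 1.0000

1.000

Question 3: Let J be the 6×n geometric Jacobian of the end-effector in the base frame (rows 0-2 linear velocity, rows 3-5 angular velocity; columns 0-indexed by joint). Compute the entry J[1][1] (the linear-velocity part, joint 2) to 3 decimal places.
-0.500

prismatic axis z_1 = (-0.8660,-0.5000,0.0000)
J_v[:, 1] = z_1; J_ω[:, 1] = (0,0,0)
entry J[1][1] = -0.5000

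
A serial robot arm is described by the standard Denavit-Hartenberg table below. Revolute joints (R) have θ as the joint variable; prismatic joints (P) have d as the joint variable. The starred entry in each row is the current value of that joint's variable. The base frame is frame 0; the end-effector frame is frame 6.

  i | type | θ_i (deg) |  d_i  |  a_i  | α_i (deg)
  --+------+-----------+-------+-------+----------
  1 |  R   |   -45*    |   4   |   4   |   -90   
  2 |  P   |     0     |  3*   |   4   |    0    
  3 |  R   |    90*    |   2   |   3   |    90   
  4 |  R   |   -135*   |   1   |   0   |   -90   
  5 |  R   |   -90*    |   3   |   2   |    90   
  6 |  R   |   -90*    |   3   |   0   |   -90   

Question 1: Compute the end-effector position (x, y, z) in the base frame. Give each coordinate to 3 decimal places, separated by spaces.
after link 1: o_1 = (2.8284, -2.8284, 4.0000)
after link 2: o_2 = (7.7782, -3.5355, 4.0000)
after link 3: o_3 = (9.1924, -2.1213, 1.0000)
after link 4: o_4 = (9.8995, -2.8284, 1.0000)
after link 5: o_5 = (9.8137, -5.7426, -1.1213)
after link 6: o_6 = (11.3137, -4.2426, -3.2426)

11.314 -4.243 -3.243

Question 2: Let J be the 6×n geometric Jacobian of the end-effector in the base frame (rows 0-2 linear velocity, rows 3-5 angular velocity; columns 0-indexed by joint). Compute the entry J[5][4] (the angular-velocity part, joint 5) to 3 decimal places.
-0.707

axis z_4 = (-0.5000,-0.5000,-0.7071); lever o_n−o_4 = (1.4142,-1.4142,-4.2426)
cross product → J_v[:, 4] = (1.1213,-3.1213,1.4142)
J_ω[:, 4] = z_4
entry J[5][4] = -0.7071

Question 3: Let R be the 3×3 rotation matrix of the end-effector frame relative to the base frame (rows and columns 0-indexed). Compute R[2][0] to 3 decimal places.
End-effector x-axis (col 0 of R) = (0.5000,0.5000,0.7071)
R[2][0] = 0.7071

0.707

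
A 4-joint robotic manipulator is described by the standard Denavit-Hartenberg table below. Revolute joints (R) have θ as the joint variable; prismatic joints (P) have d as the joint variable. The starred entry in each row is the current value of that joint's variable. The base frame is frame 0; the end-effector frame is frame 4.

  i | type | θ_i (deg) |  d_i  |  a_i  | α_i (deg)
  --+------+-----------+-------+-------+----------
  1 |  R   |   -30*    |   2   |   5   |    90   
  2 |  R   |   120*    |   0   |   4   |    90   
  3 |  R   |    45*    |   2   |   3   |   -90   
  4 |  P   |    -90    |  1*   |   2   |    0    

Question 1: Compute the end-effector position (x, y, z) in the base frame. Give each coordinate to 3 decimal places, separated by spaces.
after link 1: o_1 = (4.3301, -2.5000, 2.0000)
after link 2: o_2 = (2.5981, -1.5000, 5.4641)
after link 3: o_3 = (2.1189, -3.6728, 8.3012)
after link 4: o_4 = (3.5715, -5.3280, 8.6888)

3.571 -5.328 8.689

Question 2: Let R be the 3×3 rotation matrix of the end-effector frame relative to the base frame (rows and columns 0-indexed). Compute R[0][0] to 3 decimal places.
0.750

End-effector x-axis (col 0 of R) = (0.7500,-0.4330,0.5000)
R[0][0] = 0.7500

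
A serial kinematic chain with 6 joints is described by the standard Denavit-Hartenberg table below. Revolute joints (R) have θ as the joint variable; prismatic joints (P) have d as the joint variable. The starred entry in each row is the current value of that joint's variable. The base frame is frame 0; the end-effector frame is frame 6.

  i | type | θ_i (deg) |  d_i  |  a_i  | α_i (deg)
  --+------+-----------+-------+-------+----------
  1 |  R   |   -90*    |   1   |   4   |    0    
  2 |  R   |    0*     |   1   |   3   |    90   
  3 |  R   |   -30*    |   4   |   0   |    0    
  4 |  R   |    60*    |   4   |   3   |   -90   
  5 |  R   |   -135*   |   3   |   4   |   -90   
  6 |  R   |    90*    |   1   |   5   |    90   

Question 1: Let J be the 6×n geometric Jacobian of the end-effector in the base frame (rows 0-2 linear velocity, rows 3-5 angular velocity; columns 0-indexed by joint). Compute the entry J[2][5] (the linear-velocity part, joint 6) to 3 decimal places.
1.768

axis z_5 = (-0.7071,-0.6124,0.3536); lever o_n−o_5 = (-0.7071,-3.1124,-3.9766)
cross product → J_v[:, 5] = (3.5355,-3.0619,1.7678)
J_ω[:, 5] = z_5
entry J[2][5] = 1.7678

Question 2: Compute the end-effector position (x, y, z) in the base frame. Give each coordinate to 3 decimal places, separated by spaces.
-11.536 -8.761 0.707

after link 1: o_1 = (0.0000, -4.0000, 1.0000)
after link 2: o_2 = (0.0000, -7.0000, 2.0000)
after link 3: o_3 = (-4.0000, -7.0000, 2.0000)
after link 4: o_4 = (-8.0000, -9.5981, 3.5000)
after link 5: o_5 = (-10.8284, -5.6486, 4.6839)
after link 6: o_6 = (-11.5355, -8.7610, 0.7073)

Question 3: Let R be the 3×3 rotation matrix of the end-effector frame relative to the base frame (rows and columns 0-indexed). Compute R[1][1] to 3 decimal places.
End-effector y-axis (col 1 of R) = (-0.7071,-0.6124,0.3536)
R[1][1] = -0.6124

-0.612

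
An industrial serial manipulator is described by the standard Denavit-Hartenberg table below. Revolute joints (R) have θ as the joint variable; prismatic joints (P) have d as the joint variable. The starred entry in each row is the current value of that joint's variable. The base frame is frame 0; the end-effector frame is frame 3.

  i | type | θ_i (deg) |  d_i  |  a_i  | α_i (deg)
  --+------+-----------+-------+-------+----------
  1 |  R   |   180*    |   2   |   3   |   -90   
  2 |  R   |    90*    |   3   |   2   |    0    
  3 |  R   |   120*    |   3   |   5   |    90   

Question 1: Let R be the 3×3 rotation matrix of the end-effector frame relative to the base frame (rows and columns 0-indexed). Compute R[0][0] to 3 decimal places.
End-effector x-axis (col 0 of R) = (0.8660,-0.0000,0.5000)
R[0][0] = 0.8660

0.866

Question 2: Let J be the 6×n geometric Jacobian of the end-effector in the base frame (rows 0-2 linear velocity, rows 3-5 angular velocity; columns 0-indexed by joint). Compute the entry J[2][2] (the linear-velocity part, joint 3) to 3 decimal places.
axis z_2 = (-0.0000,-1.0000,0.0000); lever o_n−o_2 = (4.3301,-3.0000,2.5000)
cross product → J_v[:, 2] = (-2.5000,0.0000,4.3301)
J_ω[:, 2] = z_2
entry J[2][2] = 4.3301

4.330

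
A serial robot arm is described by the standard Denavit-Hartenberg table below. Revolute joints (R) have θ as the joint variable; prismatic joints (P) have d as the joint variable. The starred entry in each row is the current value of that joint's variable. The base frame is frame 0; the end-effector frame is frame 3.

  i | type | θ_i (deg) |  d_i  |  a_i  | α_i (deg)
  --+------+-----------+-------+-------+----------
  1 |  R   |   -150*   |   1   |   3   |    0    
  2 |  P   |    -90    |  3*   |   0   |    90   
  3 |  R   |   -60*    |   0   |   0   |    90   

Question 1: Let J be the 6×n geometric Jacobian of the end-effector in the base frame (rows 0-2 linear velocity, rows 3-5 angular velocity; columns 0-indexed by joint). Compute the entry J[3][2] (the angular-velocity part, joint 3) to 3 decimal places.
axis z_2 = (0.8660,0.5000,0.0000); lever o_n−o_2 = (0.0000,0.0000,0.0000)
cross product → J_v[:, 2] = (0.0000,0.0000,0.0000)
J_ω[:, 2] = z_2
entry J[3][2] = 0.8660

0.866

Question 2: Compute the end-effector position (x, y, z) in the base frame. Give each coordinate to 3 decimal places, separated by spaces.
after link 1: o_1 = (-2.5981, -1.5000, 1.0000)
after link 2: o_2 = (-2.5981, -1.5000, 4.0000)
after link 3: o_3 = (-2.5981, -1.5000, 4.0000)

-2.598 -1.500 4.000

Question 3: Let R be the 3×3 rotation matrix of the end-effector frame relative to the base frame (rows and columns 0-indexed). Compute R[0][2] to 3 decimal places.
End-effector z-axis (col 2 of R) = (0.4330,-0.7500,-0.5000)
R[0][2] = 0.4330

0.433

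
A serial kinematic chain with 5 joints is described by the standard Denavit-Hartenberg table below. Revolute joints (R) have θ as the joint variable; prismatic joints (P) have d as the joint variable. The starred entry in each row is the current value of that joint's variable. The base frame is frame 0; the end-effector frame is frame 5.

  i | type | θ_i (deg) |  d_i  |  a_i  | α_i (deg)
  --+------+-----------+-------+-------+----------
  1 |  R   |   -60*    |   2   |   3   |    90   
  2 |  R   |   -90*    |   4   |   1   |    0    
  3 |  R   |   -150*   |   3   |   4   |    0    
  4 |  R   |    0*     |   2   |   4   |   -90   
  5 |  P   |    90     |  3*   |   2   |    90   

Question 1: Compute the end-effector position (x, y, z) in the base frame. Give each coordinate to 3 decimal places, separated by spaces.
-7.861 -0.384 6.428

after link 1: o_1 = (1.5000, -2.5981, 2.0000)
after link 2: o_2 = (-1.9641, -4.5981, 1.0000)
after link 3: o_3 = (-5.5622, -4.3660, 4.4641)
after link 4: o_4 = (-8.2942, -3.6340, 7.9282)
after link 5: o_5 = (-7.8612, -0.3840, 6.4282)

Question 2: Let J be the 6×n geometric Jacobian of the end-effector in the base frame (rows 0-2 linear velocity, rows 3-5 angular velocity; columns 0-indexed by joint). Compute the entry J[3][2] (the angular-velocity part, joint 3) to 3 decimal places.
-0.866

axis z_2 = (-0.8660,-0.5000,0.0000); lever o_n−o_2 = (-5.8971,4.2141,5.4282)
cross product → J_v[:, 2] = (-2.7141,4.7010,-6.5981)
J_ω[:, 2] = z_2
entry J[3][2] = -0.8660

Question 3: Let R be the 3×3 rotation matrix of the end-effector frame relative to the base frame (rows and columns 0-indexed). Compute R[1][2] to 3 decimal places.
0.433

End-effector z-axis (col 2 of R) = (-0.2500,0.4330,0.8660)
R[1][2] = 0.4330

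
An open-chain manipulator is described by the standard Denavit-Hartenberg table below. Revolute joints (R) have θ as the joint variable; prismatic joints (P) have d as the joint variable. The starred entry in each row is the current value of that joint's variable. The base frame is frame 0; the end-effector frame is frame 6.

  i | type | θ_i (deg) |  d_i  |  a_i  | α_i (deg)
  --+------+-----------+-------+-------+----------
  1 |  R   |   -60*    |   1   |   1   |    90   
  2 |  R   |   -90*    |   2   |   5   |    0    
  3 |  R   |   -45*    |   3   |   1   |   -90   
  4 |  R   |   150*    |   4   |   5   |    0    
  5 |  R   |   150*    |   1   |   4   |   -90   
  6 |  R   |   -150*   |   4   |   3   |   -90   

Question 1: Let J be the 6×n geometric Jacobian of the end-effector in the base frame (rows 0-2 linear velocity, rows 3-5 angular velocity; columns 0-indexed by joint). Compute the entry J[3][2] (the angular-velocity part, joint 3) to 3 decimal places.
-0.866

axis z_2 = (-0.8660,-0.5000,0.0000); lever o_n−o_2 = (2.2505,-3.3262,-5.1866)
cross product → J_v[:, 2] = (2.5933,-4.4917,4.0058)
J_ω[:, 2] = z_2
entry J[3][2] = -0.8660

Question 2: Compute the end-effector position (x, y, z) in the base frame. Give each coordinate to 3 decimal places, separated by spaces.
1.018 -5.192 -9.187

after link 1: o_1 = (0.5000, -0.8660, 1.0000)
after link 2: o_2 = (-1.2321, -1.8660, -4.0000)
after link 3: o_3 = (-4.1837, -2.7537, -4.7071)
after link 4: o_4 = (0.9265, -6.6048, -4.4737)
after link 5: o_5 = (-2.4270, -7.7245, -6.5950)
after link 6: o_6 = (1.0184, -5.1922, -9.1866)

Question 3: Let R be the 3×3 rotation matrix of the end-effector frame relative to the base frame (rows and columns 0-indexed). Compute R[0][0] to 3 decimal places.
0.979

End-effector x-axis (col 0 of R) = (0.9794,-0.1964,-0.0474)
R[0][0] = 0.9794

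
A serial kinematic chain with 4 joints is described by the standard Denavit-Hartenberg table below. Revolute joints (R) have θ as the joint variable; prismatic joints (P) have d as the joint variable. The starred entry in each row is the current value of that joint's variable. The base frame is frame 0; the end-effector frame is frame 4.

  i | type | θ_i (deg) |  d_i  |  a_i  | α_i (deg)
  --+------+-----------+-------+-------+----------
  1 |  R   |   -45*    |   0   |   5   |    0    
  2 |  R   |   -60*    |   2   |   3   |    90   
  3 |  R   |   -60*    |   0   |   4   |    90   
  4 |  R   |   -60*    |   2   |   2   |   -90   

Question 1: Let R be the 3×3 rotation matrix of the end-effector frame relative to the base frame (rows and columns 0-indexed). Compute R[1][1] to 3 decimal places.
End-effector y-axis (col 1 of R) = (-0.2241,-0.8365,0.5000)
R[1][1] = -0.8365

-0.837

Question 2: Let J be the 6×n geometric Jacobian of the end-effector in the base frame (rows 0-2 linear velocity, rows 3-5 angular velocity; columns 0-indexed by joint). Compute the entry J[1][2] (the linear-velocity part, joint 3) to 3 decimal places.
axis z_2 = (-0.9659,0.2588,0.0000); lever o_n−o_2 = (1.4743,-1.1901,-5.3301)
cross product → J_v[:, 2] = (-1.3795,-5.1485,0.7679)
J_ω[:, 2] = z_2
entry J[1][2] = -5.1485

-5.149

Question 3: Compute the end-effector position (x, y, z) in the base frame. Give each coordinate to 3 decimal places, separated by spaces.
4.233 -7.623 -3.330

after link 1: o_1 = (3.5355, -3.5355, 0.0000)
after link 2: o_2 = (2.7591, -6.4333, 2.0000)
after link 3: o_3 = (2.2414, -8.3652, -1.4641)
after link 4: o_4 = (4.2333, -7.6234, -3.3301)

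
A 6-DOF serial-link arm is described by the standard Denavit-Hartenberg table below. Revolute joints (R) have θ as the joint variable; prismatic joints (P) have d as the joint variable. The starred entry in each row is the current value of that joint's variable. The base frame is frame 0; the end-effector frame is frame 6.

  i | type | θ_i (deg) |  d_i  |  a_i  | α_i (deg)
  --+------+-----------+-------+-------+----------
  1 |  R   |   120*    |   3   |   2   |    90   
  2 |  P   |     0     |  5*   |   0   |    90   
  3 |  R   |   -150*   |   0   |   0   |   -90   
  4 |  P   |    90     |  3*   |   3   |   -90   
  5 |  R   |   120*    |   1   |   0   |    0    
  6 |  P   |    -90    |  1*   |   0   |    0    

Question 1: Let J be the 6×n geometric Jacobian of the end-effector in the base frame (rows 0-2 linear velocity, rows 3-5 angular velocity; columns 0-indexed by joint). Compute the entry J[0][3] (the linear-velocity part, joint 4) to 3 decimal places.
prismatic axis z_3 = (-1.0000,0.0000,-0.0000)
J_v[:, 3] = z_3; J_ω[:, 3] = (0,0,0)
entry J[0][3] = -1.0000

-1.000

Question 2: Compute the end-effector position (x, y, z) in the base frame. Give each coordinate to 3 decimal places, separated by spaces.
after link 1: o_1 = (-1.0000, 1.7321, 3.0000)
after link 2: o_2 = (3.3301, 4.2321, 3.0000)
after link 3: o_3 = (3.3301, 4.2321, 3.0000)
after link 4: o_4 = (0.3301, 4.2321, 6.0000)
after link 5: o_5 = (0.3301, 5.2321, 6.0000)
after link 6: o_6 = (0.3301, 6.2321, 6.0000)

0.330 6.232 6.000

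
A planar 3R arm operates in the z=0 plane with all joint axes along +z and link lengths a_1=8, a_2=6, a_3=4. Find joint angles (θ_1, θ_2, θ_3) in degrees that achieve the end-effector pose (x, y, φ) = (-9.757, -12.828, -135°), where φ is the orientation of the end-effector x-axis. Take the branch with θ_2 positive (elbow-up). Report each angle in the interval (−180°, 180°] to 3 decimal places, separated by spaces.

wrist centre = target − a_3·(cos φ, sin φ) = (-6.9286, -9.9996)
cos θ_2 = (147.9966−8²−6²)/(2·8·6) = 0.5000; θ_2 = 60.0024° (elbow-up)
β = atan2(-9.9996,-6.9286) = -124.7176°; ψ = atan2(5.1963,10.9998) = 25.2860°
θ_1 = β − ψ = -150.0035°
θ_3 = φ − θ_1 − θ_2 = -44.9988° (wrapped to (-180°,180°])

-150.004 60.002 -44.999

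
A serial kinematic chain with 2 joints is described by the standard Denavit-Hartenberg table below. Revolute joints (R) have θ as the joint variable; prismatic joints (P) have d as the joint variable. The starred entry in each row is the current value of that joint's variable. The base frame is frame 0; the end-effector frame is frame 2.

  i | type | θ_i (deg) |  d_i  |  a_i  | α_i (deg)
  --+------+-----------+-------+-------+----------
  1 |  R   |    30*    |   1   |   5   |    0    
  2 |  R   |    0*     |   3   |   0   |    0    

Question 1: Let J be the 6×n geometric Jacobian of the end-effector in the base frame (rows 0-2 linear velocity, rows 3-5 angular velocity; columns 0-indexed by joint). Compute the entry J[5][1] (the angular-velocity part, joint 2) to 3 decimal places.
axis z_1 = (0.0000,0.0000,1.0000); lever o_n−o_1 = (0.0000,0.0000,3.0000)
cross product → J_v[:, 1] = (0.0000,0.0000,0.0000)
J_ω[:, 1] = z_1
entry J[5][1] = 1.0000

1.000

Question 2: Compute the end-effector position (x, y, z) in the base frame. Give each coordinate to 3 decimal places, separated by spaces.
after link 1: o_1 = (4.3301, 2.5000, 1.0000)
after link 2: o_2 = (4.3301, 2.5000, 4.0000)

4.330 2.500 4.000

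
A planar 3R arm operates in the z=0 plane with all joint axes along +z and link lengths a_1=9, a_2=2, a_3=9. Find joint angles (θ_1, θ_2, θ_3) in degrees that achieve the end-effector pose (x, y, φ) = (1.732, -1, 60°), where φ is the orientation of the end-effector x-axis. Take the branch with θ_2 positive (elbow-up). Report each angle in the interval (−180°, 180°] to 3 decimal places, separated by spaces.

-120.000 90.000 90.001

wrist centre = target − a_3·(cos φ, sin φ) = (-2.7680, -8.7942)
cos θ_2 = (85.0003−9²−2²)/(2·9·2) = 0.0000; θ_2 = 89.9996° (elbow-up)
β = atan2(-8.7942,-2.7680) = -107.4715°; ψ = atan2(2.0000,9.0000) = 12.5288°
θ_1 = β − ψ = -120.0003°
θ_3 = φ − θ_1 − θ_2 = 90.0007° (wrapped to (-180°,180°])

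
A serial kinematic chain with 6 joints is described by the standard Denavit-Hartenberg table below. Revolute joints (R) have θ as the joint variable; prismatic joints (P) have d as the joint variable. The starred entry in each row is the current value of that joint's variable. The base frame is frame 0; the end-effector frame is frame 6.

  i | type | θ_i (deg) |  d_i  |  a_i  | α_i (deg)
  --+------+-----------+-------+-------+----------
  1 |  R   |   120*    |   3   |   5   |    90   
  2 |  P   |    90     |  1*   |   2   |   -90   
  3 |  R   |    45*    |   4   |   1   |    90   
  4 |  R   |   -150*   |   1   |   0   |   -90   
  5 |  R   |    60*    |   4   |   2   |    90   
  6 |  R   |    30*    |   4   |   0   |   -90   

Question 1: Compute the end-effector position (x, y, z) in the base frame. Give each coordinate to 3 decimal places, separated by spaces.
after link 1: o_1 = (-2.5000, 4.3301, 3.0000)
after link 2: o_2 = (-1.6340, 4.8301, 5.0000)
after link 3: o_3 = (-0.2463, 1.0125, 5.7071)
after link 4: o_4 = (0.3660, 1.3660, 6.4142)
after link 5: o_5 = (-3.3711, 3.7857, 5.9913)
after link 6: o_6 = (-1.1753, 7.0535, 5.2842)

-1.175 7.054 5.284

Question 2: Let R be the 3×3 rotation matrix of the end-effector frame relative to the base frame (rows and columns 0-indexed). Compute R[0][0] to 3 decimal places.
-0.707

End-effector x-axis (col 0 of R) = (-0.7075,0.3415,-0.6187)
R[0][0] = -0.7075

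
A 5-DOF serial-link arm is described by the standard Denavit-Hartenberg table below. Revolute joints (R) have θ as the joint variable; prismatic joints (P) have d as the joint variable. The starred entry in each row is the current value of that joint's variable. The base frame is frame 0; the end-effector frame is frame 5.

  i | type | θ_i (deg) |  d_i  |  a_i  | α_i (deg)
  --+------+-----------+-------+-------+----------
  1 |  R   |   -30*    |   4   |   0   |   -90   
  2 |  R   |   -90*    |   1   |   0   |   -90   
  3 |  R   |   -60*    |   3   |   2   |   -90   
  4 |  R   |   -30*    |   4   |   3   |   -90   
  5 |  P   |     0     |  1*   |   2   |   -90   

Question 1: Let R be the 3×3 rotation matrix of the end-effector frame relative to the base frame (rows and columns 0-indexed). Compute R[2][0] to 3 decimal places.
End-effector x-axis (col 0 of R) = (0.8080,0.3995,0.4330)
R[2][0] = 0.4330

0.433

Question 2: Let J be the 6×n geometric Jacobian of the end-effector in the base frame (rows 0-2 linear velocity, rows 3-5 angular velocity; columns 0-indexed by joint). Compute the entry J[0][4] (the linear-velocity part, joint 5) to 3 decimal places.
prismatic axis z_4 = (-0.5335,0.8080,0.2500)
J_v[:, 4] = z_4; J_ω[:, 4] = (0,0,0)
entry J[0][4] = -0.5335

-0.533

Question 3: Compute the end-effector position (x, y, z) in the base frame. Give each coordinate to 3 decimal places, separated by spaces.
6.471 1.940 10.879

after link 1: o_1 = (0.0000, 0.0000, 4.0000)
after link 2: o_2 = (0.5000, 0.8660, 4.0000)
after link 3: o_3 = (3.9641, 0.8660, 5.0000)
after link 4: o_4 = (5.3881, 0.3325, 9.7631)
after link 5: o_5 = (6.4707, 1.9396, 10.8792)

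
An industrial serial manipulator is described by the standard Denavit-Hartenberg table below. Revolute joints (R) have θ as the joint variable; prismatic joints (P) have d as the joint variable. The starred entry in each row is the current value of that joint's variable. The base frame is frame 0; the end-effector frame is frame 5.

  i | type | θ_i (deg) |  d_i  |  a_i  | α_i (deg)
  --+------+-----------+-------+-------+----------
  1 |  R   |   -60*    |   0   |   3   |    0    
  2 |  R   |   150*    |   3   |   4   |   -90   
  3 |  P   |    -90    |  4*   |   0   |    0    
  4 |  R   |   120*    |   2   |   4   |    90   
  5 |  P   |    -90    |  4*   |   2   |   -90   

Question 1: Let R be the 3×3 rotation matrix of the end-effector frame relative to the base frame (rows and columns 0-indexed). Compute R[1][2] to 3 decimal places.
End-effector z-axis (col 2 of R) = (-0.0000,0.8660,-0.5000)
R[1][2] = 0.8660

0.866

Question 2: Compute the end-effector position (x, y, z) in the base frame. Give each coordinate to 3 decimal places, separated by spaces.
after link 1: o_1 = (1.5000, -2.5981, 0.0000)
after link 2: o_2 = (1.5000, 1.4019, 3.0000)
after link 3: o_3 = (-2.5000, 1.4019, 3.0000)
after link 4: o_4 = (-4.5000, 4.8660, 1.0000)
after link 5: o_5 = (-2.5000, 6.8660, 4.4641)

-2.500 6.866 4.464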